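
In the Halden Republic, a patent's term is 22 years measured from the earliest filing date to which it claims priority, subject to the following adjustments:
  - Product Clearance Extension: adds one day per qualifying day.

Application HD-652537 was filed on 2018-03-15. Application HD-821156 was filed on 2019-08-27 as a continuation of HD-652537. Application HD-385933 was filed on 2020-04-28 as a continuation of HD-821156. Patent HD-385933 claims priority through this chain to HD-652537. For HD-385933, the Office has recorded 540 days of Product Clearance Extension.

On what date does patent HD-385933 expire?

Earliest priority filing: 15 March 2018.
Base term: 15 March 2018 + 22 years → 15 March 2040.
Product Clearance Extension: +540 days → 6 September 2041.

2041-09-06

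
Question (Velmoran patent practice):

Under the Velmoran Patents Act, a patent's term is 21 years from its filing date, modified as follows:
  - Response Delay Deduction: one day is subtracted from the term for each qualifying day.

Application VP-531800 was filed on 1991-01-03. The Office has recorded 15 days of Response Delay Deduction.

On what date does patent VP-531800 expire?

Base term: filing date + 21 years → 3 January 2012.
Response Delay Deduction: −15 days → 19 December 2011.

2011-12-19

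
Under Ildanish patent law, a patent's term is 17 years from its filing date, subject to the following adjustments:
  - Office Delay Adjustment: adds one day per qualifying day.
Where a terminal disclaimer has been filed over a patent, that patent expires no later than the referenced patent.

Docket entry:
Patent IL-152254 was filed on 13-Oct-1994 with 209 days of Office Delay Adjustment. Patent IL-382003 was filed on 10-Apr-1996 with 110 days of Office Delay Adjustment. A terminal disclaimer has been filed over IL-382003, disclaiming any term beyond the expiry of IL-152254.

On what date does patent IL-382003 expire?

2012-05-09

Natural term of IL-382003:
  Base: filing + 17 years → 10 April 2013.
  Office Delay Adjustment: +110 days → 29 July 2013.
Expiry of referenced patent IL-152254:
  Base: filing + 17 years → 13 October 2011.
  Office Delay Adjustment: +209 days → 9 May 2012.
Terminal disclaimer: IL-382003 expires on the earlier of 29 July 2013 and 9 May 2012.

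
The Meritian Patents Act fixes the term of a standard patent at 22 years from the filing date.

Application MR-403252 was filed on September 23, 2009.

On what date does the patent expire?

2031-09-23

Filing date + 22 years → 23 September 2031.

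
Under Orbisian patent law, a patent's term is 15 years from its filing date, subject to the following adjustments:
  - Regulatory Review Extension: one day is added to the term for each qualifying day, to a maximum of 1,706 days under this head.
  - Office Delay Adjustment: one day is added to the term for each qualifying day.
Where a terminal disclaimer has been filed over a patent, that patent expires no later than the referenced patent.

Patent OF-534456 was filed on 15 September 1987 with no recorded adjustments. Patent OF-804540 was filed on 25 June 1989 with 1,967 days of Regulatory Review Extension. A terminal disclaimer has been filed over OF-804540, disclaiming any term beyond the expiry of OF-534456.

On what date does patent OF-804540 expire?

2002-09-15

Natural term of OF-804540:
  Base: filing + 15 years → 25 June 2004.
  Regulatory Review Extension: 1967 days claimed exceeds the 1706-day cap, so +1706 days → 25 February 2009.
Expiry of referenced patent OF-534456:
  Base: filing + 15 years → 15 September 2002.
Terminal disclaimer: OF-804540 expires on the earlier of 25 February 2009 and 15 September 2002.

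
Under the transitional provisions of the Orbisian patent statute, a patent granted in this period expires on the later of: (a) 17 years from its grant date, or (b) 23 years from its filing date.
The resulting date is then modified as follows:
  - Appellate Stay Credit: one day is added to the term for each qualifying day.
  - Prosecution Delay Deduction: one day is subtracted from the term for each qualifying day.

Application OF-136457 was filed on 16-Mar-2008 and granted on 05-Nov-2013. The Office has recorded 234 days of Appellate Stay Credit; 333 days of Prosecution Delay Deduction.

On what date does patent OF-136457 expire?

(a) grant + 17 years → 5 November 2030.
(b) filing + 23 years → 16 March 2031.
Later of the two: 16 March 2031.
Appellate Stay Credit: +234 days → 5 November 2031.
Prosecution Delay Deduction: −333 days → 7 December 2030.

2030-12-07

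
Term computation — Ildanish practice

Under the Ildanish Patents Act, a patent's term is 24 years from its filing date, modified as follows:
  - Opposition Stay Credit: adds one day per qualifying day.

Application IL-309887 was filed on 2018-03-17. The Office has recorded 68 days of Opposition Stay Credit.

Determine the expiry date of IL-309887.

2042-05-24

Base term: filing date + 24 years → 17 March 2042.
Opposition Stay Credit: +68 days → 24 May 2042.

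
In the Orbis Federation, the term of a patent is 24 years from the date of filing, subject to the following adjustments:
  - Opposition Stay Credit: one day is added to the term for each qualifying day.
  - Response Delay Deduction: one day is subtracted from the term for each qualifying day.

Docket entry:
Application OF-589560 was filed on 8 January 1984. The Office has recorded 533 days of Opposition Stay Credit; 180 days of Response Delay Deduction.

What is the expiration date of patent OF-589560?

Base term: filing date + 24 years → 8 January 2008.
Opposition Stay Credit: +533 days → 24 June 2009.
Response Delay Deduction: −180 days → 26 December 2008.

2008-12-26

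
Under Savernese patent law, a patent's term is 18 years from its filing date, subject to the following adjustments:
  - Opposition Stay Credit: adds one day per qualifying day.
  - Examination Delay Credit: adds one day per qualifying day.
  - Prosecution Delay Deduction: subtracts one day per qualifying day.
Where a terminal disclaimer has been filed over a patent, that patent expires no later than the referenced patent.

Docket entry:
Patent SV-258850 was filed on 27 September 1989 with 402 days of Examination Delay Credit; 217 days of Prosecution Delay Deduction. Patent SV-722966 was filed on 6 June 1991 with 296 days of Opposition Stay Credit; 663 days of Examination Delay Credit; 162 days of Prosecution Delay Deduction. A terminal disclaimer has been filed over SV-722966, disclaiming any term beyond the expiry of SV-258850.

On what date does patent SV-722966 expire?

Natural term of SV-722966:
  Base: filing + 18 years → 6 June 2009.
  Opposition Stay Credit: +296 days → 29 March 2010.
  Examination Delay Credit: +663 days → 21 January 2012.
  Prosecution Delay Deduction: −162 days → 12 August 2011.
Expiry of referenced patent SV-258850:
  Base: filing + 18 years → 27 September 2007.
  Examination Delay Credit: +402 days → 2 November 2008.
  Prosecution Delay Deduction: −217 days → 30 March 2008.
Terminal disclaimer: SV-722966 expires on the earlier of 12 August 2011 and 30 March 2008.

March 30, 2008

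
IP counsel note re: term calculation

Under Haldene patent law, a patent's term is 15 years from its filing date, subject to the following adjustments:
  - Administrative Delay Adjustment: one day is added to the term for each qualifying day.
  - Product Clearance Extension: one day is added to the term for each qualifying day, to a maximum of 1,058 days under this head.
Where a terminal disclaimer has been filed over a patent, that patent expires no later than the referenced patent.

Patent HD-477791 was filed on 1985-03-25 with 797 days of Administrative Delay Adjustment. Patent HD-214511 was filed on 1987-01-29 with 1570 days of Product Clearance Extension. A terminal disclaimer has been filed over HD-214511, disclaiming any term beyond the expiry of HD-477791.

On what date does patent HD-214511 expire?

2002-05-31

Natural term of HD-214511:
  Base: filing + 15 years → 29 January 2002.
  Product Clearance Extension: 1570 days claimed exceeds the 1058-day cap, so +1058 days → 22 December 2004.
Expiry of referenced patent HD-477791:
  Base: filing + 15 years → 25 March 2000.
  Administrative Delay Adjustment: +797 days → 31 May 2002.
Terminal disclaimer: HD-214511 expires on the earlier of 22 December 2004 and 31 May 2002.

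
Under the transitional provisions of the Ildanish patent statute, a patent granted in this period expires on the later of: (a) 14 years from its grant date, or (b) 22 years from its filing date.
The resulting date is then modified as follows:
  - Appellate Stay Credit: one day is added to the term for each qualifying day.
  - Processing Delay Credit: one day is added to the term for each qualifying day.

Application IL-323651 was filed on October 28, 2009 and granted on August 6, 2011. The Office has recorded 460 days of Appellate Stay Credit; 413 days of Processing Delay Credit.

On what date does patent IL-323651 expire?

(a) grant + 14 years → 6 August 2025.
(b) filing + 22 years → 28 October 2031.
Later of the two: 28 October 2031.
Appellate Stay Credit: +460 days → 30 January 2033.
Processing Delay Credit: +413 days → 19 March 2034.

2034-03-19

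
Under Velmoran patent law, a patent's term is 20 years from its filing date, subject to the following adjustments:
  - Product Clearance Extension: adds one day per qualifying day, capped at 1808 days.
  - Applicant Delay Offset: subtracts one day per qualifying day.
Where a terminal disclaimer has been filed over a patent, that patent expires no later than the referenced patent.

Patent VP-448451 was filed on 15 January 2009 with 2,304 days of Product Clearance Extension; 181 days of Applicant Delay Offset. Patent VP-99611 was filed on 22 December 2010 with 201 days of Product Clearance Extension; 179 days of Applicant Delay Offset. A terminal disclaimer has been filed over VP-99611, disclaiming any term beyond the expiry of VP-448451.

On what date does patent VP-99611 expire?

2031-01-13

Natural term of VP-99611:
  Base: filing + 20 years → 22 December 2030.
  Product Clearance Extension: 201 days (within the 1808-day cap) → +201 days → 11 July 2031.
  Applicant Delay Offset: −179 days → 13 January 2031.
Expiry of referenced patent VP-448451:
  Base: filing + 20 years → 15 January 2029.
  Product Clearance Extension: 2304 days claimed exceeds the 1808-day cap, so +1808 days → 28 December 2033.
  Applicant Delay Offset: −181 days → 30 June 2033.
Terminal disclaimer: VP-99611 expires on the earlier of 13 January 2031 and 30 June 2033.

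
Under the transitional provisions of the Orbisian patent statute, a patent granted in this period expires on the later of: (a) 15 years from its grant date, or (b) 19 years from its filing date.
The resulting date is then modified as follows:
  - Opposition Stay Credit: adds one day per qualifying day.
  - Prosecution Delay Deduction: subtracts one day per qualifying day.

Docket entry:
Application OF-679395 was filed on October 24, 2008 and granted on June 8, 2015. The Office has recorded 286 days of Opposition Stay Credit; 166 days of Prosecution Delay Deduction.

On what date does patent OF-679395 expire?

October 6, 2030

(a) grant + 15 years → 8 June 2030.
(b) filing + 19 years → 24 October 2027.
Later of the two: 8 June 2030.
Opposition Stay Credit: +286 days → 21 March 2031.
Prosecution Delay Deduction: −166 days → 6 October 2030.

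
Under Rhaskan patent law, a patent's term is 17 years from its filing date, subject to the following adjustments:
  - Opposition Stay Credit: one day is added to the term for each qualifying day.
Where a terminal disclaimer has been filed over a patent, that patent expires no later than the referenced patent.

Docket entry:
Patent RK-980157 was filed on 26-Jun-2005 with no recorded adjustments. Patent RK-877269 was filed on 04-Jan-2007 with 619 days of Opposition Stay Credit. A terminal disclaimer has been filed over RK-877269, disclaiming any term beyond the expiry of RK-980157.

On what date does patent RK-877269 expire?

Natural term of RK-877269:
  Base: filing + 17 years → 4 January 2024.
  Opposition Stay Credit: +619 days → 14 September 2025.
Expiry of referenced patent RK-980157:
  Base: filing + 17 years → 26 June 2022.
Terminal disclaimer: RK-877269 expires on the earlier of 14 September 2025 and 26 June 2022.

2022-06-26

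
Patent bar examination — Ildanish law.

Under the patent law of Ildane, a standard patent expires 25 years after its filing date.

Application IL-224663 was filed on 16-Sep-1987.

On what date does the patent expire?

Filing date + 25 years → 16 September 2012.

September 16, 2012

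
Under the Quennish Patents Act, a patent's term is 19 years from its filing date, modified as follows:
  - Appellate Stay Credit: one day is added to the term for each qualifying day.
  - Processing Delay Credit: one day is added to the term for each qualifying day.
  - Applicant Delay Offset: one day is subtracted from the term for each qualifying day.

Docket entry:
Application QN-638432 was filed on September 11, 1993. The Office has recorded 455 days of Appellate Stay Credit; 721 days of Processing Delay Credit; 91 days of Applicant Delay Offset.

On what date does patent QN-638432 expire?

2015-09-01

Base term: filing date + 19 years → 11 September 2012.
Appellate Stay Credit: +455 days → 10 December 2013.
Processing Delay Credit: +721 days → 1 December 2015.
Applicant Delay Offset: −91 days → 1 September 2015.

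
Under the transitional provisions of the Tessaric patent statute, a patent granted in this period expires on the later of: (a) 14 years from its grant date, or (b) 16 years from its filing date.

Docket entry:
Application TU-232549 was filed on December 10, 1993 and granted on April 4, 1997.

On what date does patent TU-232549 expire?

(a) grant + 14 years → 4 April 2011.
(b) filing + 16 years → 10 December 2009.
Later of the two: 4 April 2011.

April 4, 2011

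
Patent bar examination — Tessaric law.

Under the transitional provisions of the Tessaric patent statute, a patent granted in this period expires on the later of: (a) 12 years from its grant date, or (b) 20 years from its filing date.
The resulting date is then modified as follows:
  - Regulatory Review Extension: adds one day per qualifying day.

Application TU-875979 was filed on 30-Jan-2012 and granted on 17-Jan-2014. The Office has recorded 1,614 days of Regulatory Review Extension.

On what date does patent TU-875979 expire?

(a) grant + 12 years → 17 January 2026.
(b) filing + 20 years → 30 January 2032.
Later of the two: 30 January 2032.
Regulatory Review Extension: +1614 days → 1 July 2036.

2036-07-01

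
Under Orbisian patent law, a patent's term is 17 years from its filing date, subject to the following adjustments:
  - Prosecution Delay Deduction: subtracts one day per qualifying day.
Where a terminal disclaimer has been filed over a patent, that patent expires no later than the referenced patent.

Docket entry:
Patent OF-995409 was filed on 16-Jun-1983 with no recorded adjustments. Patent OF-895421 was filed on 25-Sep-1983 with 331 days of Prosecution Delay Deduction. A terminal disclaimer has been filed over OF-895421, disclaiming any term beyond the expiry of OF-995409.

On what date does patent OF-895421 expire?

Natural term of OF-895421:
  Base: filing + 17 years → 25 September 2000.
  Prosecution Delay Deduction: −331 days → 30 October 1999.
Expiry of referenced patent OF-995409:
  Base: filing + 17 years → 16 June 2000.
Terminal disclaimer: OF-895421 expires on the earlier of 30 October 1999 and 16 June 2000.

October 30, 1999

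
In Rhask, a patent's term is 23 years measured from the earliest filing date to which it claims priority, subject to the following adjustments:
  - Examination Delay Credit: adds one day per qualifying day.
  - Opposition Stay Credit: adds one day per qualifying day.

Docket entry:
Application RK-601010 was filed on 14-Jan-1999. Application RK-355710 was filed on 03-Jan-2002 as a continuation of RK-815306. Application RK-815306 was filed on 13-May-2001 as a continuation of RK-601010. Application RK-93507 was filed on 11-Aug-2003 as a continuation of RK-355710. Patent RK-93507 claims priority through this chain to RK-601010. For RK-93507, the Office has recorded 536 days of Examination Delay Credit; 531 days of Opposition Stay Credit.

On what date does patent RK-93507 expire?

Earliest priority filing: 14 January 1999.
Base term: 14 January 1999 + 23 years → 14 January 2022.
Examination Delay Credit: +536 days → 4 July 2023.
Opposition Stay Credit: +531 days → 16 December 2024.

2024-12-16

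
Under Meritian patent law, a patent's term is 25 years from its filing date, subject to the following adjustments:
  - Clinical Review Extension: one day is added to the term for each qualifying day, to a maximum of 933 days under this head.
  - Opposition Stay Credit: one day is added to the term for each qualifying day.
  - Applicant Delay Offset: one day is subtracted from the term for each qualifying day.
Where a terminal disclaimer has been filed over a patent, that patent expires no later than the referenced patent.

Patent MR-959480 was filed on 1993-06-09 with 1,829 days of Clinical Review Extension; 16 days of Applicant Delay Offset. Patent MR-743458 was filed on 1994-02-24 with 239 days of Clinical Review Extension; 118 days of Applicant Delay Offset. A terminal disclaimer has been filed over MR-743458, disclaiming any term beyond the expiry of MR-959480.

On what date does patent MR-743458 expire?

Natural term of MR-743458:
  Base: filing + 25 years → 24 February 2019.
  Clinical Review Extension: 239 days (within the 933-day cap) → +239 days → 21 October 2019.
  Applicant Delay Offset: −118 days → 25 June 2019.
Expiry of referenced patent MR-959480:
  Base: filing + 25 years → 9 June 2018.
  Clinical Review Extension: 1829 days claimed exceeds the 933-day cap, so +933 days → 28 December 2020.
  Applicant Delay Offset: −16 days → 12 December 2020.
Terminal disclaimer: MR-743458 expires on the earlier of 25 June 2019 and 12 December 2020.

June 25, 2019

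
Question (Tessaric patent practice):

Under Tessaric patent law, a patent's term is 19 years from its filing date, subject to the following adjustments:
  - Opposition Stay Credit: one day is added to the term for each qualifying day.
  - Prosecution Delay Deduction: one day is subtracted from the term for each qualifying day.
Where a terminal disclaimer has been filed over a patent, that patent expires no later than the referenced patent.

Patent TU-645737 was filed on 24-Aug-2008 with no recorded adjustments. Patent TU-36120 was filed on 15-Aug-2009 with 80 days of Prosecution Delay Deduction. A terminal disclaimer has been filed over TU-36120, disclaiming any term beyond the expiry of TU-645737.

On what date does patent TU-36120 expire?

Natural term of TU-36120:
  Base: filing + 19 years → 15 August 2028.
  Prosecution Delay Deduction: −80 days → 27 May 2028.
Expiry of referenced patent TU-645737:
  Base: filing + 19 years → 24 August 2027.
Terminal disclaimer: TU-36120 expires on the earlier of 27 May 2028 and 24 August 2027.

2027-08-24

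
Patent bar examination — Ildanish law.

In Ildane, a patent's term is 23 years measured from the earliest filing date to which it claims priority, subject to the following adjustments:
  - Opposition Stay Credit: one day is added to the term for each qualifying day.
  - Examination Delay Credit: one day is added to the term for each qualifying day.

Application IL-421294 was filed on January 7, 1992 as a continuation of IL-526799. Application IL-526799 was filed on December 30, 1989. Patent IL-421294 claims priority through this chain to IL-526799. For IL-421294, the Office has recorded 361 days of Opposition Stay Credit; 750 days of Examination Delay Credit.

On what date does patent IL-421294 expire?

January 15, 2016

Earliest priority filing: 30 December 1989.
Base term: 30 December 1989 + 23 years → 30 December 2012.
Opposition Stay Credit: +361 days → 26 December 2013.
Examination Delay Credit: +750 days → 15 January 2016.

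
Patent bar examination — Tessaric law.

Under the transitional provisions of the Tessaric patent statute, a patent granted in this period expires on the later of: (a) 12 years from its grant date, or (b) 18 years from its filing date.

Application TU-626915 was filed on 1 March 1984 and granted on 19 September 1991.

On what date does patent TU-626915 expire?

2003-09-19

(a) grant + 12 years → 19 September 2003.
(b) filing + 18 years → 1 March 2002.
Later of the two: 19 September 2003.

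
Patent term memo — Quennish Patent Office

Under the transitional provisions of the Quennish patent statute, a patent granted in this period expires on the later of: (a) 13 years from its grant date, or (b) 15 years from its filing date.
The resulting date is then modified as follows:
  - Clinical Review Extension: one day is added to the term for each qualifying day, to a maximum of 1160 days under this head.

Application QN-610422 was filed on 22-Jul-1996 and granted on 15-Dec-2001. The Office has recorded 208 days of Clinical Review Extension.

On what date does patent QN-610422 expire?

(a) grant + 13 years → 15 December 2014.
(b) filing + 15 years → 22 July 2011.
Later of the two: 15 December 2014.
Clinical Review Extension: 208 days (within the 1160-day cap) → +208 days → 11 July 2015.

2015-07-11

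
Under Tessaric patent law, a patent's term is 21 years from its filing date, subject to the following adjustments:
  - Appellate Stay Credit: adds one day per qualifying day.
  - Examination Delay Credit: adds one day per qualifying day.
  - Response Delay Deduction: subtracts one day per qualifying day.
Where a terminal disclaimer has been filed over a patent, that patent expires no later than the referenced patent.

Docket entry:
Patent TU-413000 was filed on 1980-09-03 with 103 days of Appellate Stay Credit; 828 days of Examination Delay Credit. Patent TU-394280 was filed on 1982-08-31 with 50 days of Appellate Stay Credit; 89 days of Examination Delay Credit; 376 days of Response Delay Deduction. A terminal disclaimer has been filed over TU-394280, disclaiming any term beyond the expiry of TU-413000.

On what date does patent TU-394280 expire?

Natural term of TU-394280:
  Base: filing + 21 years → 31 August 2003.
  Appellate Stay Credit: +50 days → 20 October 2003.
  Examination Delay Credit: +89 days → 17 January 2004.
  Response Delay Deduction: −376 days → 6 January 2003.
Expiry of referenced patent TU-413000:
  Base: filing + 21 years → 3 September 2001.
  Appellate Stay Credit: +103 days → 15 December 2001.
  Examination Delay Credit: +828 days → 22 March 2004.
Terminal disclaimer: TU-394280 expires on the earlier of 6 January 2003 and 22 March 2004.

2003-01-06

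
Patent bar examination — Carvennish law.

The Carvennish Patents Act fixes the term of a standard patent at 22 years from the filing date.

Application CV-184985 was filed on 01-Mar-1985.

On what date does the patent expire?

Filing date + 22 years → 1 March 2007.

March 1, 2007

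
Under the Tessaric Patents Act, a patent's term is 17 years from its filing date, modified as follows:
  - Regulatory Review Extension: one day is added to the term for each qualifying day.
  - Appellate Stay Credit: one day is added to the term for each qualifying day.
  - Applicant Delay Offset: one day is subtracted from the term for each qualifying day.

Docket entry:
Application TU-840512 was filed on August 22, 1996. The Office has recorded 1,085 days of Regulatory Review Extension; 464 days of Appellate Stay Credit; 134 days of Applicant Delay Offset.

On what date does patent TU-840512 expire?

July 7, 2017

Base term: filing date + 17 years → 22 August 2013.
Regulatory Review Extension: +1085 days → 11 August 2016.
Appellate Stay Credit: +464 days → 18 November 2017.
Applicant Delay Offset: −134 days → 7 July 2017.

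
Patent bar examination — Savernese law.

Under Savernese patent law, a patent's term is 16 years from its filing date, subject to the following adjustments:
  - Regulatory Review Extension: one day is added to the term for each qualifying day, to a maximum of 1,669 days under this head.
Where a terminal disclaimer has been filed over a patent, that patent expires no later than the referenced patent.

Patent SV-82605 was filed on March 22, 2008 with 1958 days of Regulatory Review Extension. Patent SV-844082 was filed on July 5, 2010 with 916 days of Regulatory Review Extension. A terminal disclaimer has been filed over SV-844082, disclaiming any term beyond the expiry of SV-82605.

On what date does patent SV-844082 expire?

2028-10-16

Natural term of SV-844082:
  Base: filing + 16 years → 5 July 2026.
  Regulatory Review Extension: 916 days (within the 1669-day cap) → +916 days → 6 January 2029.
Expiry of referenced patent SV-82605:
  Base: filing + 16 years → 22 March 2024.
  Regulatory Review Extension: 1958 days claimed exceeds the 1669-day cap, so +1669 days → 16 October 2028.
Terminal disclaimer: SV-844082 expires on the earlier of 6 January 2029 and 16 October 2028.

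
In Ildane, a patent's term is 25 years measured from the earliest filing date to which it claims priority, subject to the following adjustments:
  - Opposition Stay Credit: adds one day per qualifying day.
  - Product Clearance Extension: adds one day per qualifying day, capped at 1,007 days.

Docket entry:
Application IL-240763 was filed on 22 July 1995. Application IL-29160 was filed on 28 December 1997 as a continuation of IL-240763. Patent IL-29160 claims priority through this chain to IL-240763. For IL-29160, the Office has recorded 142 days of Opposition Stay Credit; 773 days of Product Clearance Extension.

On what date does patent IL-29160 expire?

Earliest priority filing: 22 July 1995.
Base term: 22 July 1995 + 25 years → 22 July 2020.
Opposition Stay Credit: +142 days → 11 December 2020.
Product Clearance Extension: 773 days (within the 1007-day cap) → +773 days → 23 January 2023.

2023-01-23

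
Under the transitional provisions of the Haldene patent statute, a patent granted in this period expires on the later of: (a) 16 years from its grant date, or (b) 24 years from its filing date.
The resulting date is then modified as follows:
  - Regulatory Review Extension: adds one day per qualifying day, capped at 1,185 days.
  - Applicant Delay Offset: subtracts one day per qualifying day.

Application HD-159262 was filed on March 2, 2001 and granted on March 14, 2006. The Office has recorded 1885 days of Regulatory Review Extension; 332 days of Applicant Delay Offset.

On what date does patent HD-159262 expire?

2027-07-03

(a) grant + 16 years → 14 March 2022.
(b) filing + 24 years → 2 March 2025.
Later of the two: 2 March 2025.
Regulatory Review Extension: 1885 days claimed exceeds the 1185-day cap, so +1185 days → 30 May 2028.
Applicant Delay Offset: −332 days → 3 July 2027.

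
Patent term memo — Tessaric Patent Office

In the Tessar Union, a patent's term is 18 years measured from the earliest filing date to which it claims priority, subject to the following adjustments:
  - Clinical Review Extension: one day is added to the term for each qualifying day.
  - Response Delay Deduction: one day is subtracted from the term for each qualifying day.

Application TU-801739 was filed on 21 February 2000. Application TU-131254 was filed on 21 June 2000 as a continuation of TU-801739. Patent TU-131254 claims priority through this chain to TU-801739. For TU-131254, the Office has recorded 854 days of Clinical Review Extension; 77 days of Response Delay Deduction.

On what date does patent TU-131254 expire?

Earliest priority filing: 21 February 2000.
Base term: 21 February 2000 + 18 years → 21 February 2018.
Clinical Review Extension: +854 days → 24 June 2020.
Response Delay Deduction: −77 days → 8 April 2020.

2020-04-08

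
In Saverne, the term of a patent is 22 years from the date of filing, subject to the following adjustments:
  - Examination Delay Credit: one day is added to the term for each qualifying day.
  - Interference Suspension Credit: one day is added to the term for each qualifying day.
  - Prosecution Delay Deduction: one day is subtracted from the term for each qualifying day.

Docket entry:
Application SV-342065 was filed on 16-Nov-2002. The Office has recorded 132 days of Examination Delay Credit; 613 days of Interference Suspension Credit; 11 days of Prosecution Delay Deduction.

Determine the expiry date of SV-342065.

Base term: filing date + 22 years → 16 November 2024.
Examination Delay Credit: +132 days → 28 March 2025.
Interference Suspension Credit: +613 days → 1 December 2026.
Prosecution Delay Deduction: −11 days → 20 November 2026.

November 20, 2026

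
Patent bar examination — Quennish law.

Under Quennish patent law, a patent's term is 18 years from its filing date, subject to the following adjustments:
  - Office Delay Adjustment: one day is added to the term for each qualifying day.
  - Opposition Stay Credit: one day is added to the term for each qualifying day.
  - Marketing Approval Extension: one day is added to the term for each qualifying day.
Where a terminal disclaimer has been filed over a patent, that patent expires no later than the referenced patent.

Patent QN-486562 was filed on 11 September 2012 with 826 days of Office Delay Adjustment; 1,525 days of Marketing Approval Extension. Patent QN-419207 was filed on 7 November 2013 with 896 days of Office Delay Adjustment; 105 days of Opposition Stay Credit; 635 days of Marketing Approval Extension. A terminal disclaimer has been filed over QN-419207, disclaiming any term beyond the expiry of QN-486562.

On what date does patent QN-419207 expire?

Natural term of QN-419207:
  Base: filing + 18 years → 7 November 2031.
  Office Delay Adjustment: +896 days → 21 April 2034.
  Opposition Stay Credit: +105 days → 4 August 2034.
  Marketing Approval Extension: +635 days → 30 April 2036.
Expiry of referenced patent QN-486562:
  Base: filing + 18 years → 11 September 2030.
  Office Delay Adjustment: +826 days → 15 December 2032.
  Marketing Approval Extension: +1525 days → 17 February 2037.
Terminal disclaimer: QN-419207 expires on the earlier of 30 April 2036 and 17 February 2037.

2036-04-30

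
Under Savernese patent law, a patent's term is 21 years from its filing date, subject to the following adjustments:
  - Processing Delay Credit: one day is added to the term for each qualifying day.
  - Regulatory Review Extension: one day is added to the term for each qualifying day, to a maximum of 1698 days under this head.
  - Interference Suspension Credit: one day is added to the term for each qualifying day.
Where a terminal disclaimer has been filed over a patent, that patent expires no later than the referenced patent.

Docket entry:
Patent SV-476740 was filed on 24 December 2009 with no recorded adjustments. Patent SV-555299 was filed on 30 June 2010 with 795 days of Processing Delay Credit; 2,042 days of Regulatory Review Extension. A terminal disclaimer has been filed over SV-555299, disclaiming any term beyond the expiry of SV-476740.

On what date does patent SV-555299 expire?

Natural term of SV-555299:
  Base: filing + 21 years → 30 June 2031.
  Processing Delay Credit: +795 days → 2 September 2033.
  Regulatory Review Extension: 2042 days claimed exceeds the 1698-day cap, so +1698 days → 27 April 2038.
Expiry of referenced patent SV-476740:
  Base: filing + 21 years → 24 December 2030.
Terminal disclaimer: SV-555299 expires on the earlier of 27 April 2038 and 24 December 2030.

December 24, 2030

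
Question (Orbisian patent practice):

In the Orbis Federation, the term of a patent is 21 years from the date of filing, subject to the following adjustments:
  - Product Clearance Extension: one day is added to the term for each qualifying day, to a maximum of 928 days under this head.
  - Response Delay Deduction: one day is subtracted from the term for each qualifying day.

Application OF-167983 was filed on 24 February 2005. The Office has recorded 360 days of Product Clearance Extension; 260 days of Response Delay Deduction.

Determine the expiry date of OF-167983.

June 4, 2026

Base term: filing date + 21 years → 24 February 2026.
Product Clearance Extension: 360 days (within the 928-day cap) → +360 days → 19 February 2027.
Response Delay Deduction: −260 days → 4 June 2026.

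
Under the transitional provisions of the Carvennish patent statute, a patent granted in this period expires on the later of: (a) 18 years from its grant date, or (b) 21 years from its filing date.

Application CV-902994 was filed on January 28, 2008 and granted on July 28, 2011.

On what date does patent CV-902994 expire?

July 28, 2029

(a) grant + 18 years → 28 July 2029.
(b) filing + 21 years → 28 January 2029.
Later of the two: 28 July 2029.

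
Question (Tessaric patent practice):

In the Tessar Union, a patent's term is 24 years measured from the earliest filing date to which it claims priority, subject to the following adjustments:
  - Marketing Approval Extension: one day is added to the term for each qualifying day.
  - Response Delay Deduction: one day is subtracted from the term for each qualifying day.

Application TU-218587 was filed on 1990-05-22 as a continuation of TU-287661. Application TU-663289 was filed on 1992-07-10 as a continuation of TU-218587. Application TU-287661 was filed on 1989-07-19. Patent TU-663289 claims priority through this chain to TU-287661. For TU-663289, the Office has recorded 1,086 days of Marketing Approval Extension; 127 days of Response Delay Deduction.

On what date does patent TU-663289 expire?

Earliest priority filing: 19 July 1989.
Base term: 19 July 1989 + 24 years → 19 July 2013.
Marketing Approval Extension: +1086 days → 9 July 2016.
Response Delay Deduction: −127 days → 4 March 2016.

March 4, 2016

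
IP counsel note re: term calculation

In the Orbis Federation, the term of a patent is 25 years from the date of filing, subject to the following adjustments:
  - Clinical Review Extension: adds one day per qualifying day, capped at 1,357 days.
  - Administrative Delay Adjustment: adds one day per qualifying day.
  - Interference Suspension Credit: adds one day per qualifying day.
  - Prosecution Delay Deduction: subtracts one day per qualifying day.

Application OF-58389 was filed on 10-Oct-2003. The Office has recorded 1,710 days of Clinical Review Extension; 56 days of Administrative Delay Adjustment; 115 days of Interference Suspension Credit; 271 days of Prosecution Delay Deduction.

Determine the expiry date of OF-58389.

March 20, 2032

Base term: filing date + 25 years → 10 October 2028.
Clinical Review Extension: 1710 days claimed exceeds the 1357-day cap, so +1357 days → 28 June 2032.
Administrative Delay Adjustment: +56 days → 23 August 2032.
Interference Suspension Credit: +115 days → 16 December 2032.
Prosecution Delay Deduction: −271 days → 20 March 2032.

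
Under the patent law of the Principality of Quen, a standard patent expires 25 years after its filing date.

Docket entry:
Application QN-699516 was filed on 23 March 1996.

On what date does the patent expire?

March 23, 2021

Filing date + 25 years → 23 March 2021.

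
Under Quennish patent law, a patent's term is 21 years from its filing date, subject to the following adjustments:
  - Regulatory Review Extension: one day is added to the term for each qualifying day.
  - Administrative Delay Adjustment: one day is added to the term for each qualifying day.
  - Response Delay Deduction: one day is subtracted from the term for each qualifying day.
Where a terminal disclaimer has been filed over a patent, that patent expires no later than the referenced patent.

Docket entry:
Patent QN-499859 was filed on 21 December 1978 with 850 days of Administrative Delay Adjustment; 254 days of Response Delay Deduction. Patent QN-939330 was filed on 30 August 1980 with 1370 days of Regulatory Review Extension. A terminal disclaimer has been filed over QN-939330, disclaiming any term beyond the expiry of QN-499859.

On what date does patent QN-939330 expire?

Natural term of QN-939330:
  Base: filing + 21 years → 30 August 2001.
  Regulatory Review Extension: +1370 days → 31 May 2005.
Expiry of referenced patent QN-499859:
  Base: filing + 21 years → 21 December 1999.
  Administrative Delay Adjustment: +850 days → 19 April 2002.
  Response Delay Deduction: −254 days → 8 August 2001.
Terminal disclaimer: QN-939330 expires on the earlier of 31 May 2005 and 8 August 2001.

August 8, 2001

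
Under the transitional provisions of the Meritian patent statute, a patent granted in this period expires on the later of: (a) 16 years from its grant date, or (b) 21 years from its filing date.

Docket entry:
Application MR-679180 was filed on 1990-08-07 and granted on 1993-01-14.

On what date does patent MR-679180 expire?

2011-08-07

(a) grant + 16 years → 14 January 2009.
(b) filing + 21 years → 7 August 2011.
Later of the two: 7 August 2011.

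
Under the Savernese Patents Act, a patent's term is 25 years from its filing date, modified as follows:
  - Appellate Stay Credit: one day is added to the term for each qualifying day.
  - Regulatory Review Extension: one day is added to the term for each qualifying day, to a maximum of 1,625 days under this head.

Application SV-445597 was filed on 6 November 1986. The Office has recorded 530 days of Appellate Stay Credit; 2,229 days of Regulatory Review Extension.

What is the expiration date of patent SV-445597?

2017-09-30

Base term: filing date + 25 years → 6 November 2011.
Appellate Stay Credit: +530 days → 19 April 2013.
Regulatory Review Extension: 2229 days claimed exceeds the 1625-day cap, so +1625 days → 30 September 2017.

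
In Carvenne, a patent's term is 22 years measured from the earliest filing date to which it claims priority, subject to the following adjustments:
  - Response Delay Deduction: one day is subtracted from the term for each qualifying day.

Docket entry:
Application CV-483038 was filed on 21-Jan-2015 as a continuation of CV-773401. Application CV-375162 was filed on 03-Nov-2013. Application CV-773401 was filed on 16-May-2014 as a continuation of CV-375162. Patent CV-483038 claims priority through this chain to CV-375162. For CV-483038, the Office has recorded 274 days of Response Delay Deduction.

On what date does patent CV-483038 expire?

Earliest priority filing: 3 November 2013.
Base term: 3 November 2013 + 22 years → 3 November 2035.
Response Delay Deduction: −274 days → 2 February 2035.

2035-02-02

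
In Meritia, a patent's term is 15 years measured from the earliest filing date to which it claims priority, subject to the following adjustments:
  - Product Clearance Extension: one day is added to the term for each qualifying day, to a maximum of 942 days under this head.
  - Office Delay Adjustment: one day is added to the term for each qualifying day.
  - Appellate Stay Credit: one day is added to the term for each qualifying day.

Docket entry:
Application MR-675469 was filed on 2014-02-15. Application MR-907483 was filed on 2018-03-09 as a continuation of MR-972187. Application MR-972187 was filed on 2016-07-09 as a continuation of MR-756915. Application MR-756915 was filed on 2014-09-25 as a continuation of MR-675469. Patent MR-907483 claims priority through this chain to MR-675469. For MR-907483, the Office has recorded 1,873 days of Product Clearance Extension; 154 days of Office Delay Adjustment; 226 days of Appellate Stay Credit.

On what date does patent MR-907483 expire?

Earliest priority filing: 15 February 2014.
Base term: 15 February 2014 + 15 years → 15 February 2029.
Product Clearance Extension: 1873 days claimed exceeds the 942-day cap, so +942 days → 15 September 2031.
Office Delay Adjustment: +154 days → 16 February 2032.
Appellate Stay Credit: +226 days → 29 September 2032.

2032-09-29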